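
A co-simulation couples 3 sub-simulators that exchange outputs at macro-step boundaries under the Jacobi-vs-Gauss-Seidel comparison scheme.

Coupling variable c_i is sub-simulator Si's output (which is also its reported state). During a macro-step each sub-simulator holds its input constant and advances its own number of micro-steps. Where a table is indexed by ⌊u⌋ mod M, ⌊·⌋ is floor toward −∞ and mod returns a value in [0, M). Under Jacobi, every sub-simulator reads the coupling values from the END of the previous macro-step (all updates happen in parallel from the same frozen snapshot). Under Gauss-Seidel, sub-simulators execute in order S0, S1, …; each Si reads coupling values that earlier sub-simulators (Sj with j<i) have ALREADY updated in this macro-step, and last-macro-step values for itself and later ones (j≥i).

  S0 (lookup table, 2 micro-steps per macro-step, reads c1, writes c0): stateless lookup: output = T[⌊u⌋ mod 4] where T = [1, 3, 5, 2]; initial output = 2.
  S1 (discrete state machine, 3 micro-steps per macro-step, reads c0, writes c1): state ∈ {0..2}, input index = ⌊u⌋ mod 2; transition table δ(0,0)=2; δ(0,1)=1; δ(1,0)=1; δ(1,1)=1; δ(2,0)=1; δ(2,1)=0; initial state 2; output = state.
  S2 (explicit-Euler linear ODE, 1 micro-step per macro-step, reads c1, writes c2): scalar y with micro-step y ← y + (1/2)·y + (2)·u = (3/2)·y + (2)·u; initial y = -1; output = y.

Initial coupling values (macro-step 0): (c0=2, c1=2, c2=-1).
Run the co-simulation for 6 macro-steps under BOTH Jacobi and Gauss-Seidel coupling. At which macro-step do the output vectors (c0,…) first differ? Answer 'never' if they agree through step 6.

first divergence at macro-step: 1

[Jacobi] macro 1: S0 reads c1=2 → after 2×micro: 5; S1 reads c0=2 → after 3×micro: 1; S2 reads c1=2 → after 1×micro: 5/2 ⇒ (c0=5, c1=1, c2=5/2)
[Jacobi] macro 2: S0 reads c1=1 → after 2×micro: 3; S1 reads c0=5 → after 3×micro: 1; S2 reads c1=1 → after 1×micro: 23/4 ⇒ (c0=3, c1=1, c2=23/4)
[Jacobi] macro 3: S0 reads c1=1 → after 2×micro: 3; S1 reads c0=3 → after 3×micro: 1; S2 reads c1=1 → after 1×micro: 85/8 ⇒ (c0=3, c1=1, c2=85/8)
[Jacobi] macro 4: S0 reads c1=1 → after 2×micro: 3; S1 reads c0=3 → after 3×micro: 1; S2 reads c1=1 → after 1×micro: 287/16 ⇒ (c0=3, c1=1, c2=287/16)
[Jacobi] macro 5: S0 reads c1=1 → after 2×micro: 3; S1 reads c0=3 → after 3×micro: 1; S2 reads c1=1 → after 1×micro: 925/32 ⇒ (c0=3, c1=1, c2=925/32)
[Jacobi] macro 6: S0 reads c1=1 → after 2×micro: 3; S1 reads c0=3 → after 3×micro: 1; S2 reads c1=1 → after 1×micro: 2903/64 ⇒ (c0=3, c1=1, c2=2903/64)
[Gauss-Seidel] macro 1: S0 reads c1=2 → after 2×micro: 5; S1 reads c0=5 → after 3×micro: 1; S2 reads c1=1 → after 1×micro: 1/2 ⇒ (c0=5, c1=1, c2=1/2)
[Gauss-Seidel] macro 2: S0 reads c1=1 → after 2×micro: 3; S1 reads c0=3 → after 3×micro: 1; S2 reads c1=1 → after 1×micro: 11/4 ⇒ (c0=3, c1=1, c2=11/4)
[Gauss-Seidel] macro 3: S0 reads c1=1 → after 2×micro: 3; S1 reads c0=3 → after 3×micro: 1; S2 reads c1=1 → after 1×micro: 49/8 ⇒ (c0=3, c1=1, c2=49/8)
[Gauss-Seidel] macro 4: S0 reads c1=1 → after 2×micro: 3; S1 reads c0=3 → after 3×micro: 1; S2 reads c1=1 → after 1×micro: 179/16 ⇒ (c0=3, c1=1, c2=179/16)
[Gauss-Seidel] macro 5: S0 reads c1=1 → after 2×micro: 3; S1 reads c0=3 → after 3×micro: 1; S2 reads c1=1 → after 1×micro: 601/32 ⇒ (c0=3, c1=1, c2=601/32)
[Gauss-Seidel] macro 6: S0 reads c1=1 → after 2×micro: 3; S1 reads c0=3 → after 3×micro: 1; S2 reads c1=1 → after 1×micro: 1931/64 ⇒ (c0=3, c1=1, c2=1931/64)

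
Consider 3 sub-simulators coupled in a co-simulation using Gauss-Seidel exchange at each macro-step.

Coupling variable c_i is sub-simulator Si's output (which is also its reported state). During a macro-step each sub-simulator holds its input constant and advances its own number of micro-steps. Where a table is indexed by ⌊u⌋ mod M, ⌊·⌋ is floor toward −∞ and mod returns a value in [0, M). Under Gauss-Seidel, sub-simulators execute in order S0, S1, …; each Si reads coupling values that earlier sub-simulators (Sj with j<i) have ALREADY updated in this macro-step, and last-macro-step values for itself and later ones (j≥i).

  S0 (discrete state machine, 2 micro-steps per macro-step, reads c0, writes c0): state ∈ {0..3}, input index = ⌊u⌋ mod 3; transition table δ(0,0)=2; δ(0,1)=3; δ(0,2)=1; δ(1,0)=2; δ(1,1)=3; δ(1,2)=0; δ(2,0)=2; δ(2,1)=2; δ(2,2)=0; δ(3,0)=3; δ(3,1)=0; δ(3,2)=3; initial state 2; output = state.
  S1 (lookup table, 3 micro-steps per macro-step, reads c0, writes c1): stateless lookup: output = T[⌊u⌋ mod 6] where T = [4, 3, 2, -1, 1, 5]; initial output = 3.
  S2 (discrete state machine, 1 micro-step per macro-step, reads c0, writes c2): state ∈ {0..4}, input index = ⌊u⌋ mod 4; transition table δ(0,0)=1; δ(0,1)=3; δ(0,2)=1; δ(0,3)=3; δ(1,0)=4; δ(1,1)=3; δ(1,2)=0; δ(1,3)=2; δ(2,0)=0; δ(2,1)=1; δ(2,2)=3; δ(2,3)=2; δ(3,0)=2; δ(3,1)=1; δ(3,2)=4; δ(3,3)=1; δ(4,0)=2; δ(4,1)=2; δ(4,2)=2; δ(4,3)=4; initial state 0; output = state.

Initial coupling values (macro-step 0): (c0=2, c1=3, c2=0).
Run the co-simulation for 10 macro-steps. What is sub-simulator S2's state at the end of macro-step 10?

S2 state at macro-step 10 = 1

macro 1: S0 reads c0=2 → after 2×micro: 1; S1 reads c0=1 → after 3×micro: 3; S2 reads c0=1 → after 1×micro: 3 ⇒ (c0=1, c1=3, c2=3)
macro 2: S0 reads c0=1 → after 2×micro: 0; S1 reads c0=0 → after 3×micro: 4; S2 reads c0=0 → after 1×micro: 2 ⇒ (c0=0, c1=4, c2=2)
macro 3: S0 reads c0=0 → after 2×micro: 2; S1 reads c0=2 → after 3×micro: 2; S2 reads c0=2 → after 1×micro: 3 ⇒ (c0=2, c1=2, c2=3)
macro 4: S0 reads c0=2 → after 2×micro: 1; S1 reads c0=1 → after 3×micro: 3; S2 reads c0=1 → after 1×micro: 1 ⇒ (c0=1, c1=3, c2=1)
macro 5: S0 reads c0=1 → after 2×micro: 0; S1 reads c0=0 → after 3×micro: 4; S2 reads c0=0 → after 1×micro: 4 ⇒ (c0=0, c1=4, c2=4)
macro 6: S0 reads c0=0 → after 2×micro: 2; S1 reads c0=2 → after 3×micro: 2; S2 reads c0=2 → after 1×micro: 2 ⇒ (c0=2, c1=2, c2=2)
macro 7: S0 reads c0=2 → after 2×micro: 1; S1 reads c0=1 → after 3×micro: 3; S2 reads c0=1 → after 1×micro: 1 ⇒ (c0=1, c1=3, c2=1)
macro 8: S0 reads c0=1 → after 2×micro: 0; S1 reads c0=0 → after 3×micro: 4; S2 reads c0=0 → after 1×micro: 4 ⇒ (c0=0, c1=4, c2=4)
macro 9: S0 reads c0=0 → after 2×micro: 2; S1 reads c0=2 → after 3×micro: 2; S2 reads c0=2 → after 1×micro: 2 ⇒ (c0=2, c1=2, c2=2)
macro 10: S0 reads c0=2 → after 2×micro: 1; S1 reads c0=1 → after 3×micro: 3; S2 reads c0=1 → after 1×micro: 1 ⇒ (c0=1, c1=3, c2=1)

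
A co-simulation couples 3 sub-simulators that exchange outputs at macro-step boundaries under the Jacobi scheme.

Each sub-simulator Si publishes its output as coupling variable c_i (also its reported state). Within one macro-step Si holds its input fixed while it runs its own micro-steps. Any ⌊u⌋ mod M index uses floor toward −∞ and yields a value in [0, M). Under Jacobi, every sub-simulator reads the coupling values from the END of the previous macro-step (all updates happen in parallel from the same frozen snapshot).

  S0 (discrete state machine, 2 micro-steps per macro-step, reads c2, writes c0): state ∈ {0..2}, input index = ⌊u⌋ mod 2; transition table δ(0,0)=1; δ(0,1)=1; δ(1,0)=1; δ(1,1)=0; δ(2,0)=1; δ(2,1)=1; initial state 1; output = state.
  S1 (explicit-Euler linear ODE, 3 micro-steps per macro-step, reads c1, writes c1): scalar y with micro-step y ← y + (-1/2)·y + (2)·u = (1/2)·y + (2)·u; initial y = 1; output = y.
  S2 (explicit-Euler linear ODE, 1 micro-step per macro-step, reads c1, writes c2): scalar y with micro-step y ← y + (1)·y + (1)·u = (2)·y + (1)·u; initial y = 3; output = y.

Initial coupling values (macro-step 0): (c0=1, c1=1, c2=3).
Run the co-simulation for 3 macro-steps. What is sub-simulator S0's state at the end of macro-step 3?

macro 1: S0 reads c2=3 → after 2×micro: 1; S1 reads c1=1 → after 3×micro: 29/8; S2 reads c1=1 → after 1×micro: 7 ⇒ (c0=1, c1=29/8, c2=7)
macro 2: S0 reads c2=7 → after 2×micro: 1; S1 reads c1=29/8 → after 3×micro: 841/64; S2 reads c1=29/8 → after 1×micro: 141/8 ⇒ (c0=1, c1=841/64, c2=141/8)
macro 3: S0 reads c2=141/8 → after 2×micro: 1; S1 reads c1=841/64 → after 3×micro: 24389/512; S2 reads c1=841/64 → after 1×micro: 3097/64 ⇒ (c0=1, c1=24389/512, c2=3097/64)

S0 state at macro-step 3 = 1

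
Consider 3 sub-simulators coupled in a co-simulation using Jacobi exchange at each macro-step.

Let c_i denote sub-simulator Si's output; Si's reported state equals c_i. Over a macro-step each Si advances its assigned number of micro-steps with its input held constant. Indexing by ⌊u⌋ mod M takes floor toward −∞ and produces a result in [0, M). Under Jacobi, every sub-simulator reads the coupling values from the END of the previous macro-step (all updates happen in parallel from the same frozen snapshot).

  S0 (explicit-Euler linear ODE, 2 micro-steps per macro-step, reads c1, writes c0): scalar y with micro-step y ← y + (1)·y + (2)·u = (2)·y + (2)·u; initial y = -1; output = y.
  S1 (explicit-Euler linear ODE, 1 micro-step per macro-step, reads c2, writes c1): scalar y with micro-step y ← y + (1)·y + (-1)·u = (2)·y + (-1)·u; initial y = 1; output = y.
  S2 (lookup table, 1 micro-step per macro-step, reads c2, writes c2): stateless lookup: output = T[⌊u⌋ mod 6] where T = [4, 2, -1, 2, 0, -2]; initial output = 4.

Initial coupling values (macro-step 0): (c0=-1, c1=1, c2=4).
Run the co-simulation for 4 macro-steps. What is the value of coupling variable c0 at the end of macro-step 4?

macro 1: S0 reads c1=1 → after 2×micro: 2; S1 reads c2=4 → after 1×micro: -2; S2 reads c2=4 → after 1×micro: 0 ⇒ (c0=2, c1=-2, c2=0)
macro 2: S0 reads c1=-2 → after 2×micro: -4; S1 reads c2=0 → after 1×micro: -4; S2 reads c2=0 → after 1×micro: 4 ⇒ (c0=-4, c1=-4, c2=4)
macro 3: S0 reads c1=-4 → after 2×micro: -40; S1 reads c2=4 → after 1×micro: -12; S2 reads c2=4 → after 1×micro: 0 ⇒ (c0=-40, c1=-12, c2=0)
macro 4: S0 reads c1=-12 → after 2×micro: -232; S1 reads c2=0 → after 1×micro: -24; S2 reads c2=0 → after 1×micro: 4 ⇒ (c0=-232, c1=-24, c2=4)

c0 at macro-step 4 = -232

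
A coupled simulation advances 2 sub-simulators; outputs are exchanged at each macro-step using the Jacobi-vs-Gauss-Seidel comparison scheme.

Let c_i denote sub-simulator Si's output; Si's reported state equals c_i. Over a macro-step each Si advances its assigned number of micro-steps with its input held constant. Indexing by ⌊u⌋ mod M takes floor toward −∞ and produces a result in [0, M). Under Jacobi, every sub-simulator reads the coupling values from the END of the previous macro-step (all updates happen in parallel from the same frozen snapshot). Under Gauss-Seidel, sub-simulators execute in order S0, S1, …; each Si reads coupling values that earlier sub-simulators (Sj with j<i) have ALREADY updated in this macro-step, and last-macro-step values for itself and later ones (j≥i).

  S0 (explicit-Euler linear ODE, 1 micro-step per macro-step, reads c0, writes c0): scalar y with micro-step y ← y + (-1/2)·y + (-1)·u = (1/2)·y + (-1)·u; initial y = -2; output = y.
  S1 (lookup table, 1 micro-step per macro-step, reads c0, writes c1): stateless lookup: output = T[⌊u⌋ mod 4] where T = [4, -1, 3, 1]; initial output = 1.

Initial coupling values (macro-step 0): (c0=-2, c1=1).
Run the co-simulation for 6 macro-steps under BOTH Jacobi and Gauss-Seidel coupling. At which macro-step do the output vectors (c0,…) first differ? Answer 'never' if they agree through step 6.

[Jacobi] macro 1: S0 reads c0=-2 → after 1×micro: 1; S1 reads c0=-2 → after 1×micro: 3 ⇒ (c0=1, c1=3)
[Jacobi] macro 2: S0 reads c0=1 → after 1×micro: -1/2; S1 reads c0=1 → after 1×micro: -1 ⇒ (c0=-1/2, c1=-1)
[Jacobi] macro 3: S0 reads c0=-1/2 → after 1×micro: 1/4; S1 reads c0=-1/2 → after 1×micro: 1 ⇒ (c0=1/4, c1=1)
[Jacobi] macro 4: S0 reads c0=1/4 → after 1×micro: -1/8; S1 reads c0=1/4 → after 1×micro: 4 ⇒ (c0=-1/8, c1=4)
[Jacobi] macro 5: S0 reads c0=-1/8 → after 1×micro: 1/16; S1 reads c0=-1/8 → after 1×micro: 1 ⇒ (c0=1/16, c1=1)
[Jacobi] macro 6: S0 reads c0=1/16 → after 1×micro: -1/32; S1 reads c0=1/16 → after 1×micro: 4 ⇒ (c0=-1/32, c1=4)
[Gauss-Seidel] macro 1: S0 reads c0=-2 → after 1×micro: 1; S1 reads c0=1 → after 1×micro: -1 ⇒ (c0=1, c1=-1)
[Gauss-Seidel] macro 2: S0 reads c0=1 → after 1×micro: -1/2; S1 reads c0=-1/2 → after 1×micro: 1 ⇒ (c0=-1/2, c1=1)
[Gauss-Seidel] macro 3: S0 reads c0=-1/2 → after 1×micro: 1/4; S1 reads c0=1/4 → after 1×micro: 4 ⇒ (c0=1/4, c1=4)
[Gauss-Seidel] macro 4: S0 reads c0=1/4 → after 1×micro: -1/8; S1 reads c0=-1/8 → after 1×micro: 1 ⇒ (c0=-1/8, c1=1)
[Gauss-Seidel] macro 5: S0 reads c0=-1/8 → after 1×micro: 1/16; S1 reads c0=1/16 → after 1×micro: 4 ⇒ (c0=1/16, c1=4)
[Gauss-Seidel] macro 6: S0 reads c0=1/16 → after 1×micro: -1/32; S1 reads c0=-1/32 → after 1×micro: 1 ⇒ (c0=-1/32, c1=1)

first divergence at macro-step: 1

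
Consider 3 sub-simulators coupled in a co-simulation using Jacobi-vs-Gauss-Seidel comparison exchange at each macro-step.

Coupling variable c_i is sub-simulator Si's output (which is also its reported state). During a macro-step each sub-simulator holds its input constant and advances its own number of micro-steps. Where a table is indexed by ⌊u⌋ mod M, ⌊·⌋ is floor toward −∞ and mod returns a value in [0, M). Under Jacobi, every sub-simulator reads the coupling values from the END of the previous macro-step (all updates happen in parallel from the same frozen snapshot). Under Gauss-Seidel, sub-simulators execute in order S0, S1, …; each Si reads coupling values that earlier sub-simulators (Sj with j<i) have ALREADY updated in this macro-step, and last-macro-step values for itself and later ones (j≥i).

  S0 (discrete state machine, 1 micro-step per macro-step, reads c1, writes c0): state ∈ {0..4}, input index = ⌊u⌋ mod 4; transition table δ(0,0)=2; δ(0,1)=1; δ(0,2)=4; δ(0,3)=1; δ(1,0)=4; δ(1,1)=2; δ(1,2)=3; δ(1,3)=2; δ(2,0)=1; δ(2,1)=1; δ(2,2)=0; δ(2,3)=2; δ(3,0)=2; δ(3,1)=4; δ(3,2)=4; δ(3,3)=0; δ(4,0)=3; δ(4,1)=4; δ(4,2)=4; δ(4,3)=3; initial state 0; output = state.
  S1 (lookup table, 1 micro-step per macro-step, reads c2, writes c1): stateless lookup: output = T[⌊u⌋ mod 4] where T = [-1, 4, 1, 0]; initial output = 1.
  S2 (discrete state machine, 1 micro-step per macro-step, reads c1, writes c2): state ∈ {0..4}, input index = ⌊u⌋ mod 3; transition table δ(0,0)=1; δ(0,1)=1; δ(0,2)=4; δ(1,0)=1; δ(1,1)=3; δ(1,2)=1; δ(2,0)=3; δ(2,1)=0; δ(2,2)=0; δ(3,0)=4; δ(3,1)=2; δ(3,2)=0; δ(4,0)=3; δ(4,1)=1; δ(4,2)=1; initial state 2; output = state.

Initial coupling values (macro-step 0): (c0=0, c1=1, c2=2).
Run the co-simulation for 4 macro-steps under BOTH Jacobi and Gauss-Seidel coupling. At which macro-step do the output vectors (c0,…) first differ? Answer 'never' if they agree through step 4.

[Jacobi] macro 1: S0 reads c1=1 → after 1×micro: 1; S1 reads c2=2 → after 1×micro: 1; S2 reads c1=1 → after 1×micro: 0 ⇒ (c0=1, c1=1, c2=0)
[Jacobi] macro 2: S0 reads c1=1 → after 1×micro: 2; S1 reads c2=0 → after 1×micro: -1; S2 reads c1=1 → after 1×micro: 1 ⇒ (c0=2, c1=-1, c2=1)
[Jacobi] macro 3: S0 reads c1=-1 → after 1×micro: 2; S1 reads c2=1 → after 1×micro: 4; S2 reads c1=-1 → after 1×micro: 1 ⇒ (c0=2, c1=4, c2=1)
[Jacobi] macro 4: S0 reads c1=4 → after 1×micro: 1; S1 reads c2=1 → after 1×micro: 4; S2 reads c1=4 → after 1×micro: 3 ⇒ (c0=1, c1=4, c2=3)
[Gauss-Seidel] macro 1: S0 reads c1=1 → after 1×micro: 1; S1 reads c2=2 → after 1×micro: 1; S2 reads c1=1 → after 1×micro: 0 ⇒ (c0=1, c1=1, c2=0)
[Gauss-Seidel] macro 2: S0 reads c1=1 → after 1×micro: 2; S1 reads c2=0 → after 1×micro: -1; S2 reads c1=-1 → after 1×micro: 4 ⇒ (c0=2, c1=-1, c2=4)
[Gauss-Seidel] macro 3: S0 reads c1=-1 → after 1×micro: 2; S1 reads c2=4 → after 1×micro: -1; S2 reads c1=-1 → after 1×micro: 1 ⇒ (c0=2, c1=-1, c2=1)
[Gauss-Seidel] macro 4: S0 reads c1=-1 → after 1×micro: 2; S1 reads c2=1 → after 1×micro: 4; S2 reads c1=4 → after 1×micro: 3 ⇒ (c0=2, c1=4, c2=3)

first divergence at macro-step: 2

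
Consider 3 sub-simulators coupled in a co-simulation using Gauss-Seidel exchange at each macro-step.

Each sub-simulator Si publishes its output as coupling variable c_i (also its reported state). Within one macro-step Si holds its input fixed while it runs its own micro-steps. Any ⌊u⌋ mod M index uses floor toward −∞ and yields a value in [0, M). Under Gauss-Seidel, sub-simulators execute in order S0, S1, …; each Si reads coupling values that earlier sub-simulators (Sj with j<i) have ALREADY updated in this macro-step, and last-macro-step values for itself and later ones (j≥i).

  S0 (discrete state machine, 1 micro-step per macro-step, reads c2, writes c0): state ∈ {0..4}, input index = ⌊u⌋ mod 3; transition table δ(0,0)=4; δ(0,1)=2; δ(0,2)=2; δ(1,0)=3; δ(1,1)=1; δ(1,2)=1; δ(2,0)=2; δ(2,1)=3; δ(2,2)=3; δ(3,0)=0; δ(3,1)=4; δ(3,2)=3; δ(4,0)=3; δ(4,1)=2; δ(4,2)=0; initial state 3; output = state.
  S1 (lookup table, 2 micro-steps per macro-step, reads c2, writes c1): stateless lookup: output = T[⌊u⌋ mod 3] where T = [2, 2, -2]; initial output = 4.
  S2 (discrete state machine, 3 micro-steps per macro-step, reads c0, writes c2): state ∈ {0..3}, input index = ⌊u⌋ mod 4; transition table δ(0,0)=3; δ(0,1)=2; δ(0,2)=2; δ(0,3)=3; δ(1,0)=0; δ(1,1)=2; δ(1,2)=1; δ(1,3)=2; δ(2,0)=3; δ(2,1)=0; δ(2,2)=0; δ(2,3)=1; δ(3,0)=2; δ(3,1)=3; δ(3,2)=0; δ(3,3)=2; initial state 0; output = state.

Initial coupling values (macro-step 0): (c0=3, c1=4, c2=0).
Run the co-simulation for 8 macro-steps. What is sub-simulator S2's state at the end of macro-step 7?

macro 1: S0 reads c2=0 → after 1×micro: 0; S1 reads c2=0 → after 2×micro: 2; S2 reads c0=0 → after 3×micro: 3 ⇒ (c0=0, c1=2, c2=3)
macro 2: S0 reads c2=3 → after 1×micro: 4; S1 reads c2=3 → after 2×micro: 2; S2 reads c0=4 → after 3×micro: 2 ⇒ (c0=4, c1=2, c2=2)
macro 3: S0 reads c2=2 → after 1×micro: 0; S1 reads c2=2 → after 2×micro: -2; S2 reads c0=0 → after 3×micro: 3 ⇒ (c0=0, c1=-2, c2=3)
macro 4: S0 reads c2=3 → after 1×micro: 4; S1 reads c2=3 → after 2×micro: 2; S2 reads c0=4 → after 3×micro: 2 ⇒ (c0=4, c1=2, c2=2)
macro 5: S0 reads c2=2 → after 1×micro: 0; S1 reads c2=2 → after 2×micro: -2; S2 reads c0=0 → after 3×micro: 3 ⇒ (c0=0, c1=-2, c2=3)
macro 6: S0 reads c2=3 → after 1×micro: 4; S1 reads c2=3 → after 2×micro: 2; S2 reads c0=4 → after 3×micro: 2 ⇒ (c0=4, c1=2, c2=2)
macro 7: S0 reads c2=2 → after 1×micro: 0; S1 reads c2=2 → after 2×micro: -2; S2 reads c0=0 → after 3×micro: 3 ⇒ (c0=0, c1=-2, c2=3)
macro 8: S0 reads c2=3 → after 1×micro: 4; S1 reads c2=3 → after 2×micro: 2; S2 reads c0=4 → after 3×micro: 2 ⇒ (c0=4, c1=2, c2=2)

S2 state at macro-step 7 = 3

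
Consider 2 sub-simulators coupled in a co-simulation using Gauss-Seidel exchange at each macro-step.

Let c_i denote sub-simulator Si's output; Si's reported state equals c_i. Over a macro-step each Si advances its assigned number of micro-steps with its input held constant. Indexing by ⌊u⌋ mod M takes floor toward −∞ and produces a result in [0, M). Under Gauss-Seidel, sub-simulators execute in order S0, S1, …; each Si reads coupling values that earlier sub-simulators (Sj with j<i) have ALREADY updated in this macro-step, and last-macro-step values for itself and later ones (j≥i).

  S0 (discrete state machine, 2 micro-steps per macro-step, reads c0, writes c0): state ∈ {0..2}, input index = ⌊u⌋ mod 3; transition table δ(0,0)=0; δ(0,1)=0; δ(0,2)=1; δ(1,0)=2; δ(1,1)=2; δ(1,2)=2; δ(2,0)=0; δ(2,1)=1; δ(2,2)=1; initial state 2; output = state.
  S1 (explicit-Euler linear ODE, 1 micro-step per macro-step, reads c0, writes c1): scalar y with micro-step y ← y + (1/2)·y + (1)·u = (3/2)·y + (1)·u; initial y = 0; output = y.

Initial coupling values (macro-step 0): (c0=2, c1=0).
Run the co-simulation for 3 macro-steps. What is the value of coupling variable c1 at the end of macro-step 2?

c1 at macro-step 2 = 5

macro 1: S0 reads c0=2 → after 2×micro: 2; S1 reads c0=2 → after 1×micro: 2 ⇒ (c0=2, c1=2)
macro 2: S0 reads c0=2 → after 2×micro: 2; S1 reads c0=2 → after 1×micro: 5 ⇒ (c0=2, c1=5)
macro 3: S0 reads c0=2 → after 2×micro: 2; S1 reads c0=2 → after 1×micro: 19/2 ⇒ (c0=2, c1=19/2)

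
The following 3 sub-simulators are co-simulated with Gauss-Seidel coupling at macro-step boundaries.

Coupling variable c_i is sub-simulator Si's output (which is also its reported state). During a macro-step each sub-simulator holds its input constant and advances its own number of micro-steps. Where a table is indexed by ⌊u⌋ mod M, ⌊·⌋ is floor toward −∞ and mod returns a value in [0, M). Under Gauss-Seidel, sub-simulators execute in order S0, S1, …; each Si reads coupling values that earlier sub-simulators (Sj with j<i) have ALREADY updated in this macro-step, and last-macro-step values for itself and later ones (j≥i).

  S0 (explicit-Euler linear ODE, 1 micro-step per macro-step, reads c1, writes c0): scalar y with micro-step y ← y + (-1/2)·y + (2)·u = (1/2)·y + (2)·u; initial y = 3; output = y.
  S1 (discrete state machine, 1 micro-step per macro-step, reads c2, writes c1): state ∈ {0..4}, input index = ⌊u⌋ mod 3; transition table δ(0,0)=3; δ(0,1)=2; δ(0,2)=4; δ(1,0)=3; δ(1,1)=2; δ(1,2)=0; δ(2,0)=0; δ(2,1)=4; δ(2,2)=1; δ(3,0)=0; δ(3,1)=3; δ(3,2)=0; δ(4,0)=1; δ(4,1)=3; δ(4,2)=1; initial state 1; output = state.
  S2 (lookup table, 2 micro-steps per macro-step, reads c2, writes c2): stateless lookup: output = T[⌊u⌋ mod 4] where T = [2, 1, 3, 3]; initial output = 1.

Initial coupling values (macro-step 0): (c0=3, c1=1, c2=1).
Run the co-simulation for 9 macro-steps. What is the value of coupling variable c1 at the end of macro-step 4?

c1 at macro-step 4 = 3

macro 1: S0 reads c1=1 → after 1×micro: 7/2; S1 reads c2=1 → after 1×micro: 2; S2 reads c2=1 → after 2×micro: 1 ⇒ (c0=7/2, c1=2, c2=1)
macro 2: S0 reads c1=2 → after 1×micro: 23/4; S1 reads c2=1 → after 1×micro: 4; S2 reads c2=1 → after 2×micro: 1 ⇒ (c0=23/4, c1=4, c2=1)
macro 3: S0 reads c1=4 → after 1×micro: 87/8; S1 reads c2=1 → after 1×micro: 3; S2 reads c2=1 → after 2×micro: 1 ⇒ (c0=87/8, c1=3, c2=1)
macro 4: S0 reads c1=3 → after 1×micro: 183/16; S1 reads c2=1 → after 1×micro: 3; S2 reads c2=1 → after 2×micro: 1 ⇒ (c0=183/16, c1=3, c2=1)
macro 5: S0 reads c1=3 → after 1×micro: 375/32; S1 reads c2=1 → after 1×micro: 3; S2 reads c2=1 → after 2×micro: 1 ⇒ (c0=375/32, c1=3, c2=1)
macro 6: S0 reads c1=3 → after 1×micro: 759/64; S1 reads c2=1 → after 1×micro: 3; S2 reads c2=1 → after 2×micro: 1 ⇒ (c0=759/64, c1=3, c2=1)
macro 7: S0 reads c1=3 → after 1×micro: 1527/128; S1 reads c2=1 → after 1×micro: 3; S2 reads c2=1 → after 2×micro: 1 ⇒ (c0=1527/128, c1=3, c2=1)
macro 8: S0 reads c1=3 → after 1×micro: 3063/256; S1 reads c2=1 → after 1×micro: 3; S2 reads c2=1 → after 2×micro: 1 ⇒ (c0=3063/256, c1=3, c2=1)
macro 9: S0 reads c1=3 → after 1×micro: 6135/512; S1 reads c2=1 → after 1×micro: 3; S2 reads c2=1 → after 2×micro: 1 ⇒ (c0=6135/512, c1=3, c2=1)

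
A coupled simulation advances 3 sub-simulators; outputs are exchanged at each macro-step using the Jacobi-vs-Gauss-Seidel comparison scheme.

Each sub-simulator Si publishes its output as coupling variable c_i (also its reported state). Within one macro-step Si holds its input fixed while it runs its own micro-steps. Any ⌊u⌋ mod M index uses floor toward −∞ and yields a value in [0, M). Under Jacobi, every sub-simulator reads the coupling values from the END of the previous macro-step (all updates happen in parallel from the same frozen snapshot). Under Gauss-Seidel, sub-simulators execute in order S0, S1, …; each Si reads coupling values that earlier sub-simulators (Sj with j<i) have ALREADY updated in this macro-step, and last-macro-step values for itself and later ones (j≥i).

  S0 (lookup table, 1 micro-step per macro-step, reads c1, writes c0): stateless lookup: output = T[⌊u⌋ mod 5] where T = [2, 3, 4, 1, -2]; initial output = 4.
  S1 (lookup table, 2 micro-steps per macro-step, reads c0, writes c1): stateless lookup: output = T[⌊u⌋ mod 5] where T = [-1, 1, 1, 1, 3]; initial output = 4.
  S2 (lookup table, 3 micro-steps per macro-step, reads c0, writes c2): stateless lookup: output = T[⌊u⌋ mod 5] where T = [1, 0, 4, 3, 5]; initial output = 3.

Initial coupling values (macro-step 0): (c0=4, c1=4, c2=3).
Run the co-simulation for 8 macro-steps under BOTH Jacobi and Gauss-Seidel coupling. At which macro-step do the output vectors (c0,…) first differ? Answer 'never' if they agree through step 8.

[Jacobi] macro 1: S0 reads c1=4 → after 1×micro: -2; S1 reads c0=4 → after 2×micro: 3; S2 reads c0=4 → after 3×micro: 5 ⇒ (c0=-2, c1=3, c2=5)
[Jacobi] macro 2: S0 reads c1=3 → after 1×micro: 1; S1 reads c0=-2 → after 2×micro: 1; S2 reads c0=-2 → after 3×micro: 3 ⇒ (c0=1, c1=1, c2=3)
[Jacobi] macro 3: S0 reads c1=1 → after 1×micro: 3; S1 reads c0=1 → after 2×micro: 1; S2 reads c0=1 → after 3×micro: 0 ⇒ (c0=3, c1=1, c2=0)
[Jacobi] macro 4: S0 reads c1=1 → after 1×micro: 3; S1 reads c0=3 → after 2×micro: 1; S2 reads c0=3 → after 3×micro: 3 ⇒ (c0=3, c1=1, c2=3)
[Jacobi] macro 5: S0 reads c1=1 → after 1×micro: 3; S1 reads c0=3 → after 2×micro: 1; S2 reads c0=3 → after 3×micro: 3 ⇒ (c0=3, c1=1, c2=3)
[Jacobi] macro 6: S0 reads c1=1 → after 1×micro: 3; S1 reads c0=3 → after 2×micro: 1; S2 reads c0=3 → after 3×micro: 3 ⇒ (c0=3, c1=1, c2=3)
[Jacobi] macro 7: S0 reads c1=1 → after 1×micro: 3; S1 reads c0=3 → after 2×micro: 1; S2 reads c0=3 → after 3×micro: 3 ⇒ (c0=3, c1=1, c2=3)
[Jacobi] macro 8: S0 reads c1=1 → after 1×micro: 3; S1 reads c0=3 → after 2×micro: 1; S2 reads c0=3 → after 3×micro: 3 ⇒ (c0=3, c1=1, c2=3)
[Gauss-Seidel] macro 1: S0 reads c1=4 → after 1×micro: -2; S1 reads c0=-2 → after 2×micro: 1; S2 reads c0=-2 → after 3×micro: 3 ⇒ (c0=-2, c1=1, c2=3)
[Gauss-Seidel] macro 2: S0 reads c1=1 → after 1×micro: 3; S1 reads c0=3 → after 2×micro: 1; S2 reads c0=3 → after 3×micro: 3 ⇒ (c0=3, c1=1, c2=3)
[Gauss-Seidel] macro 3: S0 reads c1=1 → after 1×micro: 3; S1 reads c0=3 → after 2×micro: 1; S2 reads c0=3 → after 3×micro: 3 ⇒ (c0=3, c1=1, c2=3)
[Gauss-Seidel] macro 4: S0 reads c1=1 → after 1×micro: 3; S1 reads c0=3 → after 2×micro: 1; S2 reads c0=3 → after 3×micro: 3 ⇒ (c0=3, c1=1, c2=3)
[Gauss-Seidel] macro 5: S0 reads c1=1 → after 1×micro: 3; S1 reads c0=3 → after 2×micro: 1; S2 reads c0=3 → after 3×micro: 3 ⇒ (c0=3, c1=1, c2=3)
[Gauss-Seidel] macro 6: S0 reads c1=1 → after 1×micro: 3; S1 reads c0=3 → after 2×micro: 1; S2 reads c0=3 → after 3×micro: 3 ⇒ (c0=3, c1=1, c2=3)
[Gauss-Seidel] macro 7: S0 reads c1=1 → after 1×micro: 3; S1 reads c0=3 → after 2×micro: 1; S2 reads c0=3 → after 3×micro: 3 ⇒ (c0=3, c1=1, c2=3)
[Gauss-Seidel] macro 8: S0 reads c1=1 → after 1×micro: 3; S1 reads c0=3 → after 2×micro: 1; S2 reads c0=3 → after 3×micro: 3 ⇒ (c0=3, c1=1, c2=3)

first divergence at macro-step: 1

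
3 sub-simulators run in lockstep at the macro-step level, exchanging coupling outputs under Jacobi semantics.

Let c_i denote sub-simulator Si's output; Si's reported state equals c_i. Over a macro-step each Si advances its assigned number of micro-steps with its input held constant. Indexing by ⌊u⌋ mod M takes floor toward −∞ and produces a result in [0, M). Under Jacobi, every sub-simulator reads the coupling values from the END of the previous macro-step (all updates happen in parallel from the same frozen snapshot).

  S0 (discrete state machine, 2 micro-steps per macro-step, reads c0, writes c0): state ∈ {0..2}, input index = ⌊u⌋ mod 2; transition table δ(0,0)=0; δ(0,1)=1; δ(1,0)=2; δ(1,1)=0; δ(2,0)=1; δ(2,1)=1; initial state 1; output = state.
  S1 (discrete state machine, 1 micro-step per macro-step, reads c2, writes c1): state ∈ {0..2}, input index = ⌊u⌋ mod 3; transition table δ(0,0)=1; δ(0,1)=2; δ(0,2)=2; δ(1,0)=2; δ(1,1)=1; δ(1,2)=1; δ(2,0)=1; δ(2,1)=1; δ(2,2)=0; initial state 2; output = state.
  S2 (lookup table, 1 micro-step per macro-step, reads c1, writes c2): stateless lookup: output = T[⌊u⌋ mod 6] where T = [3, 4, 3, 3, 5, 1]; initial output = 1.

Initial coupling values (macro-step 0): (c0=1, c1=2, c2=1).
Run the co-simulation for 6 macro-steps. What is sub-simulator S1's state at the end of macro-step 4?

macro 1: S0 reads c0=1 → after 2×micro: 1; S1 reads c2=1 → after 1×micro: 1; S2 reads c1=2 → after 1×micro: 3 ⇒ (c0=1, c1=1, c2=3)
macro 2: S0 reads c0=1 → after 2×micro: 1; S1 reads c2=3 → after 1×micro: 2; S2 reads c1=1 → after 1×micro: 4 ⇒ (c0=1, c1=2, c2=4)
macro 3: S0 reads c0=1 → after 2×micro: 1; S1 reads c2=4 → after 1×micro: 1; S2 reads c1=2 → after 1×micro: 3 ⇒ (c0=1, c1=1, c2=3)
macro 4: S0 reads c0=1 → after 2×micro: 1; S1 reads c2=3 → after 1×micro: 2; S2 reads c1=1 → after 1×micro: 4 ⇒ (c0=1, c1=2, c2=4)
macro 5: S0 reads c0=1 → after 2×micro: 1; S1 reads c2=4 → after 1×micro: 1; S2 reads c1=2 → after 1×micro: 3 ⇒ (c0=1, c1=1, c2=3)
macro 6: S0 reads c0=1 → after 2×micro: 1; S1 reads c2=3 → after 1×micro: 2; S2 reads c1=1 → after 1×micro: 4 ⇒ (c0=1, c1=2, c2=4)

S1 state at macro-step 4 = 2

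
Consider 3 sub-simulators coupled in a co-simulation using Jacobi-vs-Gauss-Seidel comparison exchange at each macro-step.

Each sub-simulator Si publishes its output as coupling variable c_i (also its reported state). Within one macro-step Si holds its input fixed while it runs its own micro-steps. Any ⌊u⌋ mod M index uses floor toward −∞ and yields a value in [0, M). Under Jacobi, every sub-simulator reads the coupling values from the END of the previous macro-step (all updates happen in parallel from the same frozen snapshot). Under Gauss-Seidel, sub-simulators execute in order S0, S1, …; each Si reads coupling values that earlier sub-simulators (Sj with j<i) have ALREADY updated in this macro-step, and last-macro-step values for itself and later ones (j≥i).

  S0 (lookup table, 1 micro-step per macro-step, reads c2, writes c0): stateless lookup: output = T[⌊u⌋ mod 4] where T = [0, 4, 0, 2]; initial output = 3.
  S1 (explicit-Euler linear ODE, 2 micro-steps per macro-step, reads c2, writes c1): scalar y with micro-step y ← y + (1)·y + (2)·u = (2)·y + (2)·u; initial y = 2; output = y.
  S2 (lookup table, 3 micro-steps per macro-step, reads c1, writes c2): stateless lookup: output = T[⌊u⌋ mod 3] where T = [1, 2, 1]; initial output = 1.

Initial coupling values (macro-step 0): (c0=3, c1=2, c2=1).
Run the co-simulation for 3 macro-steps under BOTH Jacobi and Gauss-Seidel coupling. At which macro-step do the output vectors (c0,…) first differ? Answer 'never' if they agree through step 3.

first divergence at macro-step: never

[Jacobi] macro 1: S0 reads c2=1 → after 1×micro: 4; S1 reads c2=1 → after 2×micro: 14; S2 reads c1=2 → after 3×micro: 1 ⇒ (c0=4, c1=14, c2=1)
[Jacobi] macro 2: S0 reads c2=1 → after 1×micro: 4; S1 reads c2=1 → after 2×micro: 62; S2 reads c1=14 → after 3×micro: 1 ⇒ (c0=4, c1=62, c2=1)
[Jacobi] macro 3: S0 reads c2=1 → after 1×micro: 4; S1 reads c2=1 → after 2×micro: 254; S2 reads c1=62 → after 3×micro: 1 ⇒ (c0=4, c1=254, c2=1)
[Gauss-Seidel] macro 1: S0 reads c2=1 → after 1×micro: 4; S1 reads c2=1 → after 2×micro: 14; S2 reads c1=14 → after 3×micro: 1 ⇒ (c0=4, c1=14, c2=1)
[Gauss-Seidel] macro 2: S0 reads c2=1 → after 1×micro: 4; S1 reads c2=1 → after 2×micro: 62; S2 reads c1=62 → after 3×micro: 1 ⇒ (c0=4, c1=62, c2=1)
[Gauss-Seidel] macro 3: S0 reads c2=1 → after 1×micro: 4; S1 reads c2=1 → after 2×micro: 254; S2 reads c1=254 → after 3×micro: 1 ⇒ (c0=4, c1=254, c2=1)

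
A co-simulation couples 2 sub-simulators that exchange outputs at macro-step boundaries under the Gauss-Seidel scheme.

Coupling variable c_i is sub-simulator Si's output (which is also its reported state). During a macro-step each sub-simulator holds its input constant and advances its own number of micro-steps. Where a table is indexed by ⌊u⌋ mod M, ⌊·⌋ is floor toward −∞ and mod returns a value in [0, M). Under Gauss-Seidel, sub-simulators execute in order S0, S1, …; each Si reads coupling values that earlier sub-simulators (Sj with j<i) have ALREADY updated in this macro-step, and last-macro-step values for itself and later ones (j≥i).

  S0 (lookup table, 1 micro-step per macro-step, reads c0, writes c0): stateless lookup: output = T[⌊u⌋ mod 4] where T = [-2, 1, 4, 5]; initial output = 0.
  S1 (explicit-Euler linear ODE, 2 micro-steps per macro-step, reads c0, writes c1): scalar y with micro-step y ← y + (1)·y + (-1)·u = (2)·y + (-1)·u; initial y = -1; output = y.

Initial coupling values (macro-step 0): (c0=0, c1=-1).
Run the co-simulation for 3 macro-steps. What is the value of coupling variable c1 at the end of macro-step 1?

macro 1: S0 reads c0=0 → after 1×micro: -2; S1 reads c0=-2 → after 2×micro: 2 ⇒ (c0=-2, c1=2)
macro 2: S0 reads c0=-2 → after 1×micro: 4; S1 reads c0=4 → after 2×micro: -4 ⇒ (c0=4, c1=-4)
macro 3: S0 reads c0=4 → after 1×micro: -2; S1 reads c0=-2 → after 2×micro: -10 ⇒ (c0=-2, c1=-10)

c1 at macro-step 1 = 2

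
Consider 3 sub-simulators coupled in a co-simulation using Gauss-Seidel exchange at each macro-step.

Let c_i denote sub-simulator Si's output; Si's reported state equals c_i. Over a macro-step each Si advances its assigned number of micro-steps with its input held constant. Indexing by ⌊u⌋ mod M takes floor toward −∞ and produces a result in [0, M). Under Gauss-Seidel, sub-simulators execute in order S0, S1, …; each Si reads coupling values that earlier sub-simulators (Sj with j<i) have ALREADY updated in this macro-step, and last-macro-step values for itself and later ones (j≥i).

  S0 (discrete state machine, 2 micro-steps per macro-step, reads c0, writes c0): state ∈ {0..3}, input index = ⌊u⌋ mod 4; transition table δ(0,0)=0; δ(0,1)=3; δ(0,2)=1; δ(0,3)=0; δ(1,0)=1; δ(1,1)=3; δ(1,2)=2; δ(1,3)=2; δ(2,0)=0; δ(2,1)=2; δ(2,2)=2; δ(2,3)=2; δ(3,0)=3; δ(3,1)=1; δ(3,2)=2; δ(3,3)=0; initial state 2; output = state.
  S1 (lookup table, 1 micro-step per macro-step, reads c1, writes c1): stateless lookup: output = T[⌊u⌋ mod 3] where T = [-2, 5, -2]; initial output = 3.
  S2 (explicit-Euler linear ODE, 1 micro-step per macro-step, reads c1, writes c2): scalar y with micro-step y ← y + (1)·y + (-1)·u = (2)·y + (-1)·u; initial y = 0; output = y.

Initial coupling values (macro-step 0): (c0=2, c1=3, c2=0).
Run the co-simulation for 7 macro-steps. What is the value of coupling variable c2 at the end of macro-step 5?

c2 at macro-step 5 = -8

macro 1: S0 reads c0=2 → after 2×micro: 2; S1 reads c1=3 → after 1×micro: -2; S2 reads c1=-2 → after 1×micro: 2 ⇒ (c0=2, c1=-2, c2=2)
macro 2: S0 reads c0=2 → after 2×micro: 2; S1 reads c1=-2 → after 1×micro: 5; S2 reads c1=5 → after 1×micro: -1 ⇒ (c0=2, c1=5, c2=-1)
macro 3: S0 reads c0=2 → after 2×micro: 2; S1 reads c1=5 → after 1×micro: -2; S2 reads c1=-2 → after 1×micro: 0 ⇒ (c0=2, c1=-2, c2=0)
macro 4: S0 reads c0=2 → after 2×micro: 2; S1 reads c1=-2 → after 1×micro: 5; S2 reads c1=5 → after 1×micro: -5 ⇒ (c0=2, c1=5, c2=-5)
macro 5: S0 reads c0=2 → after 2×micro: 2; S1 reads c1=5 → after 1×micro: -2; S2 reads c1=-2 → after 1×micro: -8 ⇒ (c0=2, c1=-2, c2=-8)
macro 6: S0 reads c0=2 → after 2×micro: 2; S1 reads c1=-2 → after 1×micro: 5; S2 reads c1=5 → after 1×micro: -21 ⇒ (c0=2, c1=5, c2=-21)
macro 7: S0 reads c0=2 → after 2×micro: 2; S1 reads c1=5 → after 1×micro: -2; S2 reads c1=-2 → after 1×micro: -40 ⇒ (c0=2, c1=-2, c2=-40)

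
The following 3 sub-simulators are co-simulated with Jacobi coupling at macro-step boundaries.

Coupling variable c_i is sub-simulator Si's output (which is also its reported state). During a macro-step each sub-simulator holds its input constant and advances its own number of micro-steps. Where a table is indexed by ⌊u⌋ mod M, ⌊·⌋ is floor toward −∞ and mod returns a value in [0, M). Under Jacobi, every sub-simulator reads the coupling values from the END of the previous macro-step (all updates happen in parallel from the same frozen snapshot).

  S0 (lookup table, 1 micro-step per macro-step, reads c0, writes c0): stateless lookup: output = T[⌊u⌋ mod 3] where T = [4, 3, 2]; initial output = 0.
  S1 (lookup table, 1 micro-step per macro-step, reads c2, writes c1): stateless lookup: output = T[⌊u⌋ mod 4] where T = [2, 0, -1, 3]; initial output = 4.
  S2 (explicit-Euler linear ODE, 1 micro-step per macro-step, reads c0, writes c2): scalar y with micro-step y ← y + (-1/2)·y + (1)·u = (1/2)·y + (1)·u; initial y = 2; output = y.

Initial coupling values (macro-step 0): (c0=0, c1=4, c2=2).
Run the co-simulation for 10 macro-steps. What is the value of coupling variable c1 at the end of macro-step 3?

macro 1: S0 reads c0=0 → after 1×micro: 4; S1 reads c2=2 → after 1×micro: -1; S2 reads c0=0 → after 1×micro: 1 ⇒ (c0=4, c1=-1, c2=1)
macro 2: S0 reads c0=4 → after 1×micro: 3; S1 reads c2=1 → after 1×micro: 0; S2 reads c0=4 → after 1×micro: 9/2 ⇒ (c0=3, c1=0, c2=9/2)
macro 3: S0 reads c0=3 → after 1×micro: 4; S1 reads c2=9/2 → after 1×micro: 2; S2 reads c0=3 → after 1×micro: 21/4 ⇒ (c0=4, c1=2, c2=21/4)
macro 4: S0 reads c0=4 → after 1×micro: 3; S1 reads c2=21/4 → after 1×micro: 0; S2 reads c0=4 → after 1×micro: 53/8 ⇒ (c0=3, c1=0, c2=53/8)
macro 5: S0 reads c0=3 → after 1×micro: 4; S1 reads c2=53/8 → after 1×micro: -1; S2 reads c0=3 → after 1×micro: 101/16 ⇒ (c0=4, c1=-1, c2=101/16)
macro 6: S0 reads c0=4 → after 1×micro: 3; S1 reads c2=101/16 → after 1×micro: -1; S2 reads c0=4 → after 1×micro: 229/32 ⇒ (c0=3, c1=-1, c2=229/32)
macro 7: S0 reads c0=3 → after 1×micro: 4; S1 reads c2=229/32 → after 1×micro: 3; S2 reads c0=3 → after 1×micro: 421/64 ⇒ (c0=4, c1=3, c2=421/64)
macro 8: S0 reads c0=4 → after 1×micro: 3; S1 reads c2=421/64 → after 1×micro: -1; S2 reads c0=4 → after 1×micro: 933/128 ⇒ (c0=3, c1=-1, c2=933/128)
macro 9: S0 reads c0=3 → after 1×micro: 4; S1 reads c2=933/128 → after 1×micro: 3; S2 reads c0=3 → after 1×micro: 1701/256 ⇒ (c0=4, c1=3, c2=1701/256)
macro 10: S0 reads c0=4 → after 1×micro: 3; S1 reads c2=1701/256 → after 1×micro: -1; S2 reads c0=4 → after 1×micro: 3749/512 ⇒ (c0=3, c1=-1, c2=3749/512)

c1 at macro-step 3 = 2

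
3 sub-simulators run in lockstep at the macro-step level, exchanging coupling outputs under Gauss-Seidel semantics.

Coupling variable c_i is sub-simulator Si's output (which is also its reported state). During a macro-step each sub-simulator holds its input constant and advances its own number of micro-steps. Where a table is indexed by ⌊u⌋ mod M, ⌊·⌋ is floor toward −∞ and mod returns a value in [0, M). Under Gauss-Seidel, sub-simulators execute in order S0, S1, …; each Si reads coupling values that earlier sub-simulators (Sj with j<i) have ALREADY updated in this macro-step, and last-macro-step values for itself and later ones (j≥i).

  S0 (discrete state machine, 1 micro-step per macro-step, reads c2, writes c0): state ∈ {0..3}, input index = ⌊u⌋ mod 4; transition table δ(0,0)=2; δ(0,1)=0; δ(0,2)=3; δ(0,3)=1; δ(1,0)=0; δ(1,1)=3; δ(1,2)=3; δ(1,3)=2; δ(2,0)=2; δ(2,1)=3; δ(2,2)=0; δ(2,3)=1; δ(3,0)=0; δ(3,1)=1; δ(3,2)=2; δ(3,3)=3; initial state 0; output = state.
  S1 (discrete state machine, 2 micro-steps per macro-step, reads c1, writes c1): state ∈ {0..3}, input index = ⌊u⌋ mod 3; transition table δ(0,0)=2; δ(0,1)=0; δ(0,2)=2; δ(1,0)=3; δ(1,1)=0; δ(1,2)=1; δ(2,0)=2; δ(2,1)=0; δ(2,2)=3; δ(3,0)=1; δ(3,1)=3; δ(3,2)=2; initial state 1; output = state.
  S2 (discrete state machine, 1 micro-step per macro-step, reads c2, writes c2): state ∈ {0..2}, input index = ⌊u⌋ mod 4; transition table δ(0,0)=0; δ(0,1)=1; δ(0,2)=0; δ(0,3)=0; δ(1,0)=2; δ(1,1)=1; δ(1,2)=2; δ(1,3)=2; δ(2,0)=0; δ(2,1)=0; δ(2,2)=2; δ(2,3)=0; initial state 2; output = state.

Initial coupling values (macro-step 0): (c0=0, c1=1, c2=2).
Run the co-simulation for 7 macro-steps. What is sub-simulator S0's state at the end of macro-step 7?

S0 state at macro-step 7 = 3

macro 1: S0 reads c2=2 → after 1×micro: 3; S1 reads c1=1 → after 2×micro: 0; S2 reads c2=2 → after 1×micro: 2 ⇒ (c0=3, c1=0, c2=2)
macro 2: S0 reads c2=2 → after 1×micro: 2; S1 reads c1=0 → after 2×micro: 2; S2 reads c2=2 → after 1×micro: 2 ⇒ (c0=2, c1=2, c2=2)
macro 3: S0 reads c2=2 → after 1×micro: 0; S1 reads c1=2 → after 2×micro: 2; S2 reads c2=2 → after 1×micro: 2 ⇒ (c0=0, c1=2, c2=2)
macro 4: S0 reads c2=2 → after 1×micro: 3; S1 reads c1=2 → after 2×micro: 2; S2 reads c2=2 → after 1×micro: 2 ⇒ (c0=3, c1=2, c2=2)
macro 5: S0 reads c2=2 → after 1×micro: 2; S1 reads c1=2 → after 2×micro: 2; S2 reads c2=2 → after 1×micro: 2 ⇒ (c0=2, c1=2, c2=2)
macro 6: S0 reads c2=2 → after 1×micro: 0; S1 reads c1=2 → after 2×micro: 2; S2 reads c2=2 → after 1×micro: 2 ⇒ (c0=0, c1=2, c2=2)
macro 7: S0 reads c2=2 → after 1×micro: 3; S1 reads c1=2 → after 2×micro: 2; S2 reads c2=2 → after 1×micro: 2 ⇒ (c0=3, c1=2, c2=2)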